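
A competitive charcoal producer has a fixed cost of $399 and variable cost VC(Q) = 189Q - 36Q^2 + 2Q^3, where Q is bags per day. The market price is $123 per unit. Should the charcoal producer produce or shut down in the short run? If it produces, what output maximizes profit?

Produce at Q = 11

Variable cost is VC = 189Q - 36Q^2 + 2Q^3, so AVC = VC/Q = 189 - 36Q + 2Q^2 and MC = dTC/dQ = 189 - 72Q + 6Q^2.
The AVC parabola has its vertex at Q = 36/4 = 9, where AVC = 189 - 36·9 + 2·9^2 = $27.
P = $123 exceeds min AVC = $27, so the firm stays open.
Set P = MC: 123 = 189 - 72Q + 6Q^2 → 66 - 72Q + 6Q^2 = 0. The roots are Q = 1 and Q = 11; the profit-maximizing output is on the rising part of MC, so Q* = 11.
Check: AVC at Q = 11 is $35 ≤ P, so revenue covers variable cost.
Profit = P·Q − TC = 123·11 − 784 = $569.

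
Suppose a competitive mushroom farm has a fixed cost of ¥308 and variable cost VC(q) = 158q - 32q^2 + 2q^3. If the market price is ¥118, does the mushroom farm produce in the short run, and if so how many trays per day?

Strip out fixed cost: VC = 158q - 32q^2 + 2q^3. Then AVC = 158 - 32q + 2q^2 and MC = 158 - 64q + 6q^2.
AVC hits its minimum where MC = AVC, at q = 8, giving min AVC = 158 - 32·8 + 2·8^2 = ¥30.
Since P = ¥118 ≥ min AVC = ¥30, price covers variable cost and the firm should produce.
Set P = MC: 118 = 158 - 64q + 6q^2 → 40 - 64q + 6q^2 = 0. The roots are q = 2/3 and q = 10; the profit-maximizing output is on the rising part of MC, so q* = 10.
Check: AVC at q = 10 is ¥38 ≤ P, so revenue covers variable cost.
Profit = P·q − TC = 118·10 − 688 = ¥492.

Produce at q = 10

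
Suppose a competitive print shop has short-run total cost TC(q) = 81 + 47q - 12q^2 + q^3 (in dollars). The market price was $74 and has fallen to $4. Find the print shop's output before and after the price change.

Output falls from 9 to 0 (the firm shuts down)

AVC = 47 - 12q + q^2, minimized at q = 6 where min AVC = $11. MC = 47 - 24q + 3q^2.
At P = $74 ≥ min AVC, set P = MC on the rising branch: q = 9.
At P = $4 < min AVC = $11, price no longer covers variable cost at any output, so the firm shuts down: q = 0.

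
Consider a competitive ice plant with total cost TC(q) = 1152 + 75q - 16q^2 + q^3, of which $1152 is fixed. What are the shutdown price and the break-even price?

Shutdown price = min AVC. AVC = 75 - 16q + q^2, with vertex at q = 8 and minimum $11.
ATC = 1152/q + 75 - 16q + q^2. Setting dATC/dq = −1152/q^2 − 16 + 2q = 0 gives q = 12 (since 2·12^3 − 16·12^2 = 1152).
min ATC = 1152/12 + 75 − 16·12 + 12^2 = $123. That is the break-even price.
For $11 ≤ P < $123 the firm produces at a loss; below $11 it shuts down.

Shutdown price = $11; break-even price = $123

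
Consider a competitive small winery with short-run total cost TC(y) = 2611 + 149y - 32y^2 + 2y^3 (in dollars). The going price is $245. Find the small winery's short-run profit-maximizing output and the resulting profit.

Profit = -$307 at y = 12

AVC = 149 - 32y + 2y^2; min AVC = $21 at y = 8. Since P = $245 ≥ min AVC, the firm produces.
With MC = 149 - 64y + 6y^2, P = MC on the upward-sloping part at y* = 12.
TR = 245·12 = 2940. TC = 2611 + 636 = 3247. Profit = 2940 − 3247 = -$307.
That loss of $307 beats the $2611 the firm would lose by shutting down; producing recovers $2304 of fixed cost.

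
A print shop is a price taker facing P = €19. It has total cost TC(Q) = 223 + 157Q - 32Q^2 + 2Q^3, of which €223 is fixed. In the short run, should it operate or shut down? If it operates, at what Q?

From TC, MC = TC'(Q) = 157 - 64Q + 6Q^2 and AVC = VC/Q = 157 - 32Q + 2Q^2.
AVC is minimized where dAVC/dQ = -32 + 4Q = 0, at Q = 8; min AVC = 157 - 32·8 + 2·8^2 = €29.
Since P = €19 < min AVC = €29, price fails to cover variable cost at any output.
The firm minimizes its loss by shutting down and losing only its fixed cost of €223.

Shut down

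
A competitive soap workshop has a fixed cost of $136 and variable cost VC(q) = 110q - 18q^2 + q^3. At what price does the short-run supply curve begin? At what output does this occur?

$29 per unit, at q = 9

The shutdown price is the minimum of AVC. VC = 110q - 18q^2 + q^3, so AVC = 110 - 18q + q^2.
dAVC/dq = -18 + 2q = 0 gives q = 9. min AVC = 110 - 18·9 + 9^2 = 29.
For P < $29 the firm produces nothing.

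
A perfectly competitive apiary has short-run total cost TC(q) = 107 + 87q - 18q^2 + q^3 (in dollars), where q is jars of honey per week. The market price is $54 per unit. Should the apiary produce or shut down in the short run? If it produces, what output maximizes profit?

Produce at q = 11

Strip out fixed cost: VC = 87q - 18q^2 + q^3. Then AVC = 87 - 18q + q^2 and MC = 87 - 36q + 3q^2.
The AVC parabola has its vertex at q = 18/2 = 9, where AVC = 87 - 18·9 + 9^2 = $6.
Since P = $54 ≥ min AVC = $6, price covers variable cost and the firm should produce.
Solving P = MC: 33 - 36q + 3q^2 = 0 ⇒ q = 1 or 11. On the upward-sloping branch, q* = 11.
Check: AVC at q = 11 is $10 ≤ P, so revenue covers variable cost.
Profit = P·q − TC = 54·11 − 217 = $377.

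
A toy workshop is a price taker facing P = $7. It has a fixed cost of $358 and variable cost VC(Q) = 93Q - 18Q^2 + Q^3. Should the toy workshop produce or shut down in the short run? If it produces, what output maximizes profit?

Variable cost is VC = 93Q - 18Q^2 + Q^3, so AVC = VC/Q = 93 - 18Q + Q^2 and MC = dTC/dQ = 93 - 36Q + 3Q^2.
AVC is minimized where dAVC/dQ = -18 + 2Q = 0, at Q = 9; min AVC = 93 - 18·9 + 9^2 = $12.
With P < min AVC ($7 < $12), every unit sold adds to the loss.
The firm minimizes its loss by shutting down and losing only its fixed cost of $358.

Shut down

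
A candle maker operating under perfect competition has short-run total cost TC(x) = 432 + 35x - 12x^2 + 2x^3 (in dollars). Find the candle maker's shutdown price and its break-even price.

AVC = 35 - 12x + 2x^2; minimized at x = 3, giving min AVC = $17. That is the shutdown price.
ATC = 432/x + 35 - 12x + 2x^2. Setting dATC/dx = −432/x^2 − 12 + 4x = 0 gives x = 6 (since 4·6^3 − 12·6^2 = 432).
min ATC = 432/6 + 35 − 12·6 + 2·6^2 = $107. That is the break-even price.
For $17 ≤ P < $107 the firm produces at a loss; below $17 it shuts down.

Shutdown price = $17; break-even price = $107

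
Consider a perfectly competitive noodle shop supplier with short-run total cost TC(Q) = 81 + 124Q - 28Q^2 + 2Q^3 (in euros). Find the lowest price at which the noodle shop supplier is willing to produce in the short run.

€26 per unit

The shutdown price is the minimum of AVC. VC = 124Q - 28Q^2 + 2Q^3, so AVC = 124 - 28Q + 2Q^2.
dAVC/dQ = -28 + 4Q = 0 gives Q = 7. min AVC = 124 - 28·7 + 2·7^2 = 26.
For P < €26 the firm produces nothing.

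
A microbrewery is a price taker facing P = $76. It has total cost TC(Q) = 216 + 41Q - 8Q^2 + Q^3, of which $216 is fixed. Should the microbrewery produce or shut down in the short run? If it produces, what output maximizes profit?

Produce at Q = 7

From TC, MC = TC'(Q) = 41 - 16Q + 3Q^2 and AVC = VC/Q = 41 - 8Q + Q^2.
The AVC parabola has its vertex at Q = 8/2 = 4, where AVC = 41 - 8·4 + 4^2 = $25.
Since P = $76 ≥ min AVC = $25, price covers variable cost and the firm should produce.
Set P = MC: 76 = 41 - 16Q + 3Q^2 → -35 - 16Q + 3Q^2 = 0. The roots are Q = -5/3 and Q = 7; the profit-maximizing output is on the rising part of MC, so Q* = 7.
Check: AVC at Q = 7 is $34 ≤ P, so revenue covers variable cost.
Profit = P·Q − TC = 76·7 − 454 = $78.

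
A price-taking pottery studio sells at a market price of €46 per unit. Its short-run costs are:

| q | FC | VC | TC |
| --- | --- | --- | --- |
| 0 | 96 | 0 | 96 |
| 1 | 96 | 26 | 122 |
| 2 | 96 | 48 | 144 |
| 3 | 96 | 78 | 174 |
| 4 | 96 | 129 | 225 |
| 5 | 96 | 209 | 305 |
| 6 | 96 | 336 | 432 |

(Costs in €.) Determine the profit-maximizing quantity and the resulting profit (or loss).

Tabulate TR − TC: q=0: -96; q=1: -76; q=2: -52; q=3: -36; q=4: -41; q=5: -75; q=6: -156.
Profit is maximized at q = 3. AVC there is 78/3 = €26 ≤ P, so producing beats shutting down (which would give -€96).

q = 3; profit = -€36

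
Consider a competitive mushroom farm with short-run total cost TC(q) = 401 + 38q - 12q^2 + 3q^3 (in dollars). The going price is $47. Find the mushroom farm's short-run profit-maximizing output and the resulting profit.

AVC = 38 - 12q + 3q^2 has its minimum $26 at q = 2; price $47 clears that bar, so the firm operates.
MC = 38 - 24q + 9q^2. Setting P = MC and taking the root on the rising branch gives q* = 3.
TR = 47·3 = 141. TC = 401 + 87 = 488. Profit = 141 − 488 = -$347.
By producing, the firm covers all variable cost plus $54 of fixed cost; shutting down would lose the full $401.

Profit = -$347 at q = 3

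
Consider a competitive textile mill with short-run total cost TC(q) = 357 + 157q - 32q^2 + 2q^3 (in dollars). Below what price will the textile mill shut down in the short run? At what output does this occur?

The shutdown price is the minimum of AVC. VC = 157q - 32q^2 + 2q^3, so AVC = 157 - 32q + 2q^2.
At the minimum of AVC, MC = AVC. MC = 157 - 64q + 6q^2; setting MC = AVC gives 4q^2 - 32q = 0, so q = 8. min AVC = 29.
For P < $29 the firm produces nothing.

$29 per unit, at q = 8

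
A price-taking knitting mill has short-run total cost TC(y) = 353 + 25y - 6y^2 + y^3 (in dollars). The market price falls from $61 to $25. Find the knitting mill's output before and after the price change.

MC = 25 - 12y + 3y^2; the shutdown threshold is min AVC = $16 (at y = 3).
At P = $61 ≥ min AVC, set P = MC on the rising branch: y = 6.
At P = $25 ≥ min AVC, set P = MC: y = 4. The firm stays open but cuts output.

Output falls from 6 to 4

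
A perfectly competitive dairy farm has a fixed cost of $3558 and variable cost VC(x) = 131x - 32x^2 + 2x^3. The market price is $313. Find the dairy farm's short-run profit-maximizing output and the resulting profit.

AVC = 131 - 32x + 2x^2; min AVC = $3 at x = 8. Since P = $313 ≥ min AVC, the firm produces.
MC = 131 - 64x + 6x^2. Setting P = MC and taking the root on the rising branch gives x* = 13.
TR = 313·13 = 4069. TC = 3558 + 689 = 4247. Profit = 4069 − 4247 = -$178.
Shutting down would mean losing the fixed cost of $3558, so operating at a loss of $178 is better by $3380.

Profit = -$178 at x = 13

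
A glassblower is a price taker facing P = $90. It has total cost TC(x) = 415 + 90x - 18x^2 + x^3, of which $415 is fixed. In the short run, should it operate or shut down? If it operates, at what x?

Produce at x = 12

Strip out fixed cost: VC = 90x - 18x^2 + x^3. Then AVC = 90 - 18x + x^2 and MC = 90 - 36x + 3x^2.
AVC is minimized where dAVC/dx = -18 + 2x = 0, at x = 9; min AVC = 90 - 18·9 + 9^2 = $9.
Because $90 ≥ $9, revenue can cover variable cost; the firm operates.
Solving P = MC: -36x + 3x^2 = 0 ⇒ x = 0 or 12. On the upward-sloping branch, x* = 12.
Check: AVC at x = 12 is $18 ≤ P, so revenue covers variable cost.
Profit = P·x − TC = 90·12 − 631 = $449.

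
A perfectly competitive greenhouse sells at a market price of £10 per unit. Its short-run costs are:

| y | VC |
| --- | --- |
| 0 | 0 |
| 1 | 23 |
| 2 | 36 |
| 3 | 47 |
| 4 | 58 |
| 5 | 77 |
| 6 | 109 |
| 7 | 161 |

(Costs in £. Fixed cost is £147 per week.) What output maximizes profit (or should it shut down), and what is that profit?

y = 0 (shut down); profit = -£147

Profit at each row (π = 10y − TC): y=0: -147; y=1: -160; y=2: -163; y=3: -164; y=4: -165; y=5: -174; y=6: -196; y=7: -238.
Profit is highest at y = 0. Equivalently, the lowest AVC in the table is 58/4 ≈ £14.50 at y = 4, and P = £10 falls below it — price never covers variable cost, so the firm shuts down and loses only its fixed cost.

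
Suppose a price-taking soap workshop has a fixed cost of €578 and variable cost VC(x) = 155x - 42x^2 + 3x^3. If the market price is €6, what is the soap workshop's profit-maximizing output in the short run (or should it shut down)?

Variable cost is VC = 155x - 42x^2 + 3x^3, so AVC = VC/x = 155 - 42x + 3x^2 and MC = dTC/dx = 155 - 84x + 9x^2.
The AVC parabola has its vertex at x = 42/6 = 7, where AVC = 155 - 42·7 + 3·7^2 = €8.
With P < min AVC (€6 < €8), every unit sold adds to the loss.
Best response: produce nothing and absorb the €578 fixed cost.

Shut down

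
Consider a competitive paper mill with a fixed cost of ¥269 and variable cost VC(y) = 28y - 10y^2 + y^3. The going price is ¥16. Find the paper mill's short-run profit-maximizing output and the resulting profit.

Profit = -¥197 at y = 6

AVC = 28 - 10y + y^2; min AVC = ¥3 at y = 5. Since P = ¥16 ≥ min AVC, the firm produces.
MC = 28 - 20y + 3y^2. Setting P = MC and taking the root on the rising branch gives y* = 6.
TR = 16·6 = 96. TC = 269 + 24 = 293. Profit = 96 − 293 = -¥197.
Shutting down would mean losing the fixed cost of ¥269, so operating at a loss of ¥197 is better by ¥72.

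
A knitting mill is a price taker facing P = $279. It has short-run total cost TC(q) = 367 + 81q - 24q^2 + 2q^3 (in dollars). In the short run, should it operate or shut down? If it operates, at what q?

Produce at q = 11

From TC, MC = TC'(q) = 81 - 48q + 6q^2 and AVC = VC/q = 81 - 24q + 2q^2.
The AVC parabola has its vertex at q = 24/4 = 6, where AVC = 81 - 24·6 + 2·6^2 = $9.
Because $279 ≥ $9, revenue can cover variable cost; the firm operates.
Set P = MC: 279 = 81 - 48q + 6q^2 → -198 - 48q + 6q^2 = 0. The roots are q = -3 and q = 11; the profit-maximizing output is on the rising part of MC, so q* = 11.
Check: AVC at q = 11 is $59 ≤ P, so revenue covers variable cost.
Profit = P·q − TC = 279·11 − 1016 = $2053.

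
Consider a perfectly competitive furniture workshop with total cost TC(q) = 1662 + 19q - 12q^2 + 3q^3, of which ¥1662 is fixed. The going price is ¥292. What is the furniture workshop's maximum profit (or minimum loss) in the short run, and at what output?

AVC = 19 - 12q + 3q^2 has its minimum ¥7 at q = 2; price ¥292 clears that bar, so the firm operates.
MC = 19 - 24q + 9q^2. Setting P = MC and taking the root on the rising branch gives q* = 7.
TR = 292·7 = 2044. TC = 1662 + 574 = 2236. Profit = 2044 − 2236 = -¥192.
That loss of ¥192 beats the ¥1662 the firm would lose by shutting down; producing recovers ¥1470 of fixed cost.

Profit = -¥192 at q = 7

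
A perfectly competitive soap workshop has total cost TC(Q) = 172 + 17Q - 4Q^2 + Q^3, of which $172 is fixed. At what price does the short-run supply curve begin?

Short-run supply begins at min AVC. From VC = 17Q - 4Q^2 + Q^3, AVC = 17 - 4Q + Q^2.
dAVC/dQ = -4 + 2Q = 0 gives Q = 2. min AVC = 17 - 4·2 + 2^2 = 13.
For P < $13 the firm produces nothing.

$13 per unit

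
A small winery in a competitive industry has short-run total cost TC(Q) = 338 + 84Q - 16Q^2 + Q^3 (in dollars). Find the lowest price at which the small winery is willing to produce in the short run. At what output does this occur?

The firm shuts down when price falls below the minimum of average variable cost. AVC = VC/Q = 84 - 16Q + Q^2.
dAVC/dQ = -16 + 2Q = 0 gives Q = 8. min AVC = 84 - 16·8 + 8^2 = 20.
So the shutdown price is $20.

$20 per unit, at Q = 8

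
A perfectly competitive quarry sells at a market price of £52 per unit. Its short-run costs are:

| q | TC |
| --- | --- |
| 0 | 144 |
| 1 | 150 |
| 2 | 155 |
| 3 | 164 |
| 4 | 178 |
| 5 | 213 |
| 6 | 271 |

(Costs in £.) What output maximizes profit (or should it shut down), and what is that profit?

Tabulate TR − TC: q=0: -144; q=1: -98; q=2: -51; q=3: -8; q=4: 30; q=5: 47; q=6: 41.
Profit is maximized at q = 5. AVC there is 69/5 = £13.80 ≤ P, so producing beats shutting down (which would give -£144).

q = 5; profit = £47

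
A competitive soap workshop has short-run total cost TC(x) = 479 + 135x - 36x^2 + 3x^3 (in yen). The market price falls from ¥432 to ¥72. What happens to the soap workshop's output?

Output falls from 11 to 7

AVC = 135 - 36x + 3x^2, minimized at x = 6 where min AVC = ¥27. MC = 135 - 72x + 9x^2.
At P = ¥432 ≥ min AVC, set P = MC on the rising branch: x = 11.
At P = ¥72 ≥ min AVC, set P = MC: x = 7. The firm stays open but cuts output.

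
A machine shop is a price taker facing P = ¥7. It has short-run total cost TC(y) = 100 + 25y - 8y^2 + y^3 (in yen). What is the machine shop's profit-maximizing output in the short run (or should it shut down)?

Shut down

Variable cost is VC = 25y - 8y^2 + y^3, so AVC = VC/y = 25 - 8y + y^2 and MC = dTC/dy = 25 - 16y + 3y^2.
The AVC parabola has its vertex at y = 8/2 = 4, where AVC = 25 - 8·4 + 4^2 = ¥9.
P = ¥7 lies below min AVC = ¥9; no output level covers variable cost.
Shutting down limits the loss to fixed cost, ¥100.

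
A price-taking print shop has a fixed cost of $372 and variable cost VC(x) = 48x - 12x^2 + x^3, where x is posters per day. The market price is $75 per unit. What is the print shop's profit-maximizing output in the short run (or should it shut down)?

Strip out fixed cost: VC = 48x - 12x^2 + x^3. Then AVC = 48 - 12x + x^2 and MC = 48 - 24x + 3x^2.
AVC is minimized where dAVC/dx = -12 + 2x = 0, at x = 6; min AVC = 48 - 12·6 + 6^2 = $12.
P = $75 exceeds min AVC = $12, so the firm stays open.
Solving P = MC: -27 - 24x + 3x^2 = 0 ⇒ x = -1 or 9. On the upward-sloping branch, x* = 9.
Check: AVC at x = 9 is $21 ≤ P, so revenue covers variable cost.
Profit = P·x − TC = 75·9 − 561 = $114.

Produce at x = 9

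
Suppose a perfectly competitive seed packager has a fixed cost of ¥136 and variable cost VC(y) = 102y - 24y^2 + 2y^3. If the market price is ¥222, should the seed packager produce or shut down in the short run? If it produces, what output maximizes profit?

Variable cost is VC = 102y - 24y^2 + 2y^3, so AVC = VC/y = 102 - 24y + 2y^2 and MC = dTC/dy = 102 - 48y + 6y^2.
AVC hits its minimum where MC = AVC, at y = 6, giving min AVC = 102 - 24·6 + 2·6^2 = ¥30.
Because ¥222 ≥ ¥30, revenue can cover variable cost; the firm operates.
P = MC gives -120 - 48y + 6y^2 = 0, with roots -2 and 10. Take the larger (rising MC): y* = 10.
Check: AVC at y = 10 is ¥62 ≤ P, so revenue covers variable cost.
Profit = P·y − TC = 222·10 − 756 = ¥1464.

Produce at y = 10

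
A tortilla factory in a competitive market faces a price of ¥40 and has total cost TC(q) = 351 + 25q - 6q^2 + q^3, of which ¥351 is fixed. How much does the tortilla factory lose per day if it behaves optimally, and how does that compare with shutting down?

AVC = 25 - 6q + q^2 has its minimum ¥16 at q = 3; price ¥40 clears that bar, so the firm operates.
MC = 25 - 12q + 3q^2. Setting P = MC and taking the root on the rising branch gives q* = 5.
TR = 40·5 = 200. TC = 351 + 100 = 451. Profit = 200 − 451 = -¥251.
By producing, the firm covers all variable cost plus ¥100 of fixed cost; shutting down would lose the full ¥351.

Profit = -¥251 at q = 5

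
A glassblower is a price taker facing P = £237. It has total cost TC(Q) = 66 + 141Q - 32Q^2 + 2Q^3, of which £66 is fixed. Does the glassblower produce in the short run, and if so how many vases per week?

Strip out fixed cost: VC = 141Q - 32Q^2 + 2Q^3. Then AVC = 141 - 32Q + 2Q^2 and MC = 141 - 64Q + 6Q^2.
AVC hits its minimum where MC = AVC, at Q = 8, giving min AVC = 141 - 32·8 + 2·8^2 = £13.
Since P = £237 ≥ min AVC = £13, price covers variable cost and the firm should produce.
Solving P = MC: -96 - 64Q + 6Q^2 = 0 ⇒ Q = -4/3 or 12. On the upward-sloping branch, Q* = 12.
Check: AVC at Q = 12 is £45 ≤ P, so revenue covers variable cost.
Profit = P·Q − TC = 237·12 − 606 = £2238.

Produce at Q = 12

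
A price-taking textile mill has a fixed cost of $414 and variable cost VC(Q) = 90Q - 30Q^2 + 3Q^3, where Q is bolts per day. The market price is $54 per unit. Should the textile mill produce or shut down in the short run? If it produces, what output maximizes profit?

Produce at Q = 6

From TC, MC = TC'(Q) = 90 - 60Q + 9Q^2 and AVC = VC/Q = 90 - 30Q + 3Q^2.
The AVC parabola has its vertex at Q = 30/6 = 5, where AVC = 90 - 30·5 + 3·5^2 = $15.
Because $54 ≥ $15, revenue can cover variable cost; the firm operates.
Solving P = MC: 36 - 60Q + 9Q^2 = 0 ⇒ Q = 2/3 or 6. On the upward-sloping branch, Q* = 6.
Check: AVC at Q = 6 is $18 ≤ P, so revenue covers variable cost.
Profit = P·Q − TC = 54·6 − 522 = -$198, a loss, but smaller than the $414 fixed cost the firm would lose by shutting down.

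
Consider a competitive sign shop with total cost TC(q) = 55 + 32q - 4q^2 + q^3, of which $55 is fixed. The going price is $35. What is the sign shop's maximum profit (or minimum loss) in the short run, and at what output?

AVC = 32 - 4q + q^2; min AVC = $28 at q = 2. Since P = $35 ≥ min AVC, the firm produces.
MC = 32 - 8q + 3q^2. Setting P = MC and taking the root on the rising branch gives q* = 3.
TR = 35·3 = 105. TC = 55 + 87 = 142. Profit = 105 − 142 = -$37.
That loss of $37 beats the $55 the firm would lose by shutting down; producing recovers $18 of fixed cost.

Profit = -$37 at q = 3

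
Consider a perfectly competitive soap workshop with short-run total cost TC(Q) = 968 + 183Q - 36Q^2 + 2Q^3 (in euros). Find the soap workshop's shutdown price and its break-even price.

AVC = 183 - 36Q + 2Q^2; minimized at Q = 9, giving min AVC = €21. That is the shutdown price.
ATC = 968/Q + 183 - 36Q + 2Q^2. Setting dATC/dQ = −968/Q^2 − 36 + 4Q = 0 gives Q = 11 (since 4·11^3 − 36·11^2 = 968).
min ATC = 968/11 + 183 − 36·11 + 2·11^2 = €117. That is the break-even price.
For €21 ≤ P < €117 the firm produces at a loss; below €21 it shuts down.

Shutdown price = €21; break-even price = €117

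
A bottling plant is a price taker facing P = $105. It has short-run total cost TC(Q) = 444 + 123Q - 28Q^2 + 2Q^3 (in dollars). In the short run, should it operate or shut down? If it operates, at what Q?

Strip out fixed cost: VC = 123Q - 28Q^2 + 2Q^3. Then AVC = 123 - 28Q + 2Q^2 and MC = 123 - 56Q + 6Q^2.
The AVC parabola has its vertex at Q = 28/4 = 7, where AVC = 123 - 28·7 + 2·7^2 = $25.
P = $105 exceeds min AVC = $25, so the firm stays open.
Solving P = MC: 18 - 56Q + 6Q^2 = 0 ⇒ Q = 1/3 or 9. On the upward-sloping branch, Q* = 9.
Check: AVC at Q = 9 is $33 ≤ P, so revenue covers variable cost.
Profit = P·Q − TC = 105·9 − 741 = $204.

Produce at Q = 9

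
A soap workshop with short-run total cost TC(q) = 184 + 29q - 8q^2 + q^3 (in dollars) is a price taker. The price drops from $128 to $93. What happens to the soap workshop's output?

AVC = 29 - 8q + q^2, minimized at q = 4 where min AVC = $13. MC = 29 - 16q + 3q^2.
With P = $128 above the shutdown price, P = MC gives q = 9.
At P = $93 ≥ min AVC, set P = MC: q = 8. The firm stays open but cuts output.

Output falls from 9 to 8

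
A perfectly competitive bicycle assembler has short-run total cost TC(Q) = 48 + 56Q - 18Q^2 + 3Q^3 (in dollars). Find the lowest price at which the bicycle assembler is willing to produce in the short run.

The firm shuts down when price falls below the minimum of average variable cost. AVC = VC/Q = 56 - 18Q + 3Q^2.
At the minimum of AVC, MC = AVC. MC = 56 - 36Q + 9Q^2; setting MC = AVC gives 6Q^2 - 18Q = 0, so Q = 3. min AVC = 29.
The firm shuts down for any P below $29.

$29 per unit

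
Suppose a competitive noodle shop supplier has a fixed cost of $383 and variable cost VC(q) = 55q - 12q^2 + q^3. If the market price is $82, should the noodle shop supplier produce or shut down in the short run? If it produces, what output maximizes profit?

Produce at q = 9

From TC, MC = TC'(q) = 55 - 24q + 3q^2 and AVC = VC/q = 55 - 12q + q^2.
The AVC parabola has its vertex at q = 12/2 = 6, where AVC = 55 - 12·6 + 6^2 = $19.
Since P = $82 ≥ min AVC = $19, price covers variable cost and the firm should produce.
Set P = MC: 82 = 55 - 24q + 3q^2 → -27 - 24q + 3q^2 = 0. The roots are q = -1 and q = 9; the profit-maximizing output is on the rising part of MC, so q* = 9.
Check: AVC at q = 9 is $28 ≤ P, so revenue covers variable cost.
Profit = P·q − TC = 82·9 − 635 = $103.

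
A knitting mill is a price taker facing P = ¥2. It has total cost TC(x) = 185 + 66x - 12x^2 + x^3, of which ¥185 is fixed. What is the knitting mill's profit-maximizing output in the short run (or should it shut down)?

Strip out fixed cost: VC = 66x - 12x^2 + x^3. Then AVC = 66 - 12x + x^2 and MC = 66 - 24x + 3x^2.
AVC is minimized where dAVC/dx = -12 + 2x = 0, at x = 6; min AVC = 66 - 12·6 + 6^2 = ¥30.
With P < min AVC (¥2 < ¥30), every unit sold adds to the loss.
Shutting down limits the loss to fixed cost, ¥185.

Shut down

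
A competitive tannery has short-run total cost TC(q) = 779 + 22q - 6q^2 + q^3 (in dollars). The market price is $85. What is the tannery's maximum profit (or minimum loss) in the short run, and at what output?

Profit = -$387 at q = 7

AVC = 22 - 6q + q^2 has its minimum $13 at q = 3; price $85 clears that bar, so the firm operates.
MC = 22 - 12q + 3q^2. Setting P = MC and taking the root on the rising branch gives q* = 7.
TR = 85·7 = 595. TC = 779 + 203 = 982. Profit = 595 − 982 = -$387.
That loss of $387 beats the $779 the firm would lose by shutting down; producing recovers $392 of fixed cost.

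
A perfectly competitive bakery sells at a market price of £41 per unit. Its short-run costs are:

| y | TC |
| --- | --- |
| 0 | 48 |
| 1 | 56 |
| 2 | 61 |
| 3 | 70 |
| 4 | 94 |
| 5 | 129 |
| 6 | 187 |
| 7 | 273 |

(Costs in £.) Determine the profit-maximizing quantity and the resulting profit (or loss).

Tabulate TR − TC: y=0: -48; y=1: -15; y=2: 21; y=3: 53; y=4: 70; y=5: 76; y=6: 59; y=7: 14.
Profit is maximized at y = 5. AVC there is 81/5 = £16.20 ≤ P, so producing beats shutting down (which would give -£48).

y = 5; profit = £76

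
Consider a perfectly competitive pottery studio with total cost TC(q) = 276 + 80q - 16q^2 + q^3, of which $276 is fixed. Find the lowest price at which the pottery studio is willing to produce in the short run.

$16 per unit

The shutdown price is the minimum of AVC. VC = 80q - 16q^2 + q^3, so AVC = 80 - 16q + q^2.
At the minimum of AVC, MC = AVC. MC = 80 - 32q + 3q^2; setting MC = AVC gives 2q^2 - 16q = 0, so q = 8. min AVC = 16.
The firm shuts down for any P below $16.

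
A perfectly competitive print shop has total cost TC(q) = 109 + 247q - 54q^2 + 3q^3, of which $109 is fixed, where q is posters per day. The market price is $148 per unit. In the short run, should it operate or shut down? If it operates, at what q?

Produce at q = 11

From TC, MC = TC'(q) = 247 - 108q + 9q^2 and AVC = VC/q = 247 - 54q + 3q^2.
AVC hits its minimum where MC = AVC, at q = 9, giving min AVC = 247 - 54·9 + 3·9^2 = $4.
P = $148 exceeds min AVC = $4, so the firm stays open.
Solving P = MC: 99 - 108q + 9q^2 = 0 ⇒ q = 1 or 11. On the upward-sloping branch, q* = 11.
Check: AVC at q = 11 is $16 ≤ P, so revenue covers variable cost.
Profit = P·q − TC = 148·11 − 285 = $1343.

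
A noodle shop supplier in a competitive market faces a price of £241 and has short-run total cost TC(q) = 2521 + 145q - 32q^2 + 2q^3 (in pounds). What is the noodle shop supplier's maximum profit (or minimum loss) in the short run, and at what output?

AVC = 145 - 32q + 2q^2 has its minimum £17 at q = 8; price £241 clears that bar, so the firm operates.
With MC = 145 - 64q + 6q^2, P = MC on the upward-sloping part at q* = 12.
TR = 241·12 = 2892. TC = 2521 + 588 = 3109. Profit = 2892 − 3109 = -£217.
That loss of £217 beats the £2521 the firm would lose by shutting down; producing recovers £2304 of fixed cost.

Profit = -£217 at q = 12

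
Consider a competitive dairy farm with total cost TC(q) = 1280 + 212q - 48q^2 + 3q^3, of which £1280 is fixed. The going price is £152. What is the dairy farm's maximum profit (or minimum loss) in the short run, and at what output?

AVC = 212 - 48q + 3q^2; min AVC = £20 at q = 8. Since P = £152 ≥ min AVC, the firm produces.
MC = 212 - 96q + 9q^2. Setting P = MC and taking the root on the rising branch gives q* = 10.
TR = 152·10 = 1520. TC = 1280 + 320 = 1600. Profit = 1520 − 1600 = -£80.
Shutting down would mean losing the fixed cost of £1280, so operating at a loss of £80 is better by £1200.

Profit = -£80 at q = 10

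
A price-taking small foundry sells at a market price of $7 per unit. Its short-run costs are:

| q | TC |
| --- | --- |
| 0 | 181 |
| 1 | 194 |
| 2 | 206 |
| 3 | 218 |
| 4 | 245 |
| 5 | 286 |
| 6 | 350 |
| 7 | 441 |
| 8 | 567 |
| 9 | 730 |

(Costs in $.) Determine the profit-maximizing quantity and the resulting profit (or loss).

q = 0 (shut down); profit = -$181

Tabulate TR − TC: q=0: -181; q=1: -187; q=2: -192; q=3: -197; q=4: -217; q=5: -251; q=6: -308; q=7: -392; q=8: -511; q=9: -667.
Profit is highest at q = 0. Equivalently, the lowest AVC in the table is 37/3 ≈ $12.33 at q = 3, and P = $7 falls below it — price never covers variable cost, so the firm shuts down and loses only its fixed cost.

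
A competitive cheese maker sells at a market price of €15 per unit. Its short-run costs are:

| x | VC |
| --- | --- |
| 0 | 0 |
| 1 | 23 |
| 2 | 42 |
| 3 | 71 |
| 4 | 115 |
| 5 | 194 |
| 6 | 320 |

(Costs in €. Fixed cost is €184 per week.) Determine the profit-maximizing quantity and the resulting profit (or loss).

x = 0 (shut down); profit = -€184

Profit at each row (π = 15x − TC): x=0: -184; x=1: -192; x=2: -196; x=3: -210; x=4: -239; x=5: -303; x=6: -414.
Profit is highest at x = 0. Equivalently, the lowest AVC in the table is 42/2 ≈ €21 at x = 2, and P = €15 falls below it — price never covers variable cost, so the firm shuts down and loses only its fixed cost.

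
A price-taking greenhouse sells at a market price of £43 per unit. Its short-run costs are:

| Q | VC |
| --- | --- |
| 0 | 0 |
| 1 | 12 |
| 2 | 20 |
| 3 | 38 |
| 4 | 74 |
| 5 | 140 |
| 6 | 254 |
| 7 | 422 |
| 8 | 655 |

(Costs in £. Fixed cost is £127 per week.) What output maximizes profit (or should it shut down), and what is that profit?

Q = 4; profit = -£29

Compute π = P·Q − TC at each output: Q=0: -127; Q=1: -96; Q=2: -61; Q=3: -36; Q=4: -29; Q=5: -52; Q=6: -123; Q=7: -248; Q=8: -438.
Profit is maximized at Q = 4. AVC there is 74/4 = £18.50 ≤ P, so producing beats shutting down (which would give -£127).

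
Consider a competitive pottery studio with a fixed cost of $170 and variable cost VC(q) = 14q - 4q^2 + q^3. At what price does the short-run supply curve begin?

$10 per unit

The shutdown price is the minimum of AVC. VC = 14q - 4q^2 + q^3, so AVC = 14 - 4q + q^2.
At the minimum of AVC, MC = AVC. MC = 14 - 8q + 3q^2; setting MC = AVC gives 2q^2 - 4q = 0, so q = 2. min AVC = 10.
For P < $10 the firm produces nothing.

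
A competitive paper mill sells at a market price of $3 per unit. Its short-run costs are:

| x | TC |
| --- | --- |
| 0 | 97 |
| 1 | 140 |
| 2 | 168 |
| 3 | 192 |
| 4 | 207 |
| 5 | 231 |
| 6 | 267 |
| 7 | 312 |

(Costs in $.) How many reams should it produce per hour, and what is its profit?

x = 0 (shut down); profit = -$97

Compute π = P·x − TC at each output: x=0: -97; x=1: -137; x=2: -162; x=3: -183; x=4: -195; x=5: -216; x=6: -249; x=7: -291.
Profit is highest at x = 0. Equivalently, the lowest AVC in the table is 134/5 ≈ $26.80 at x = 5, and P = $3 falls below it — price never covers variable cost, so the firm shuts down and loses only its fixed cost.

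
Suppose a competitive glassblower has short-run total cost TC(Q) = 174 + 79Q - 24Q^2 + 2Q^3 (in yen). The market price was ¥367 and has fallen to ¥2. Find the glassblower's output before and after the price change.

Output falls from 12 to 0 (the firm shuts down)

MC = 79 - 48Q + 6Q^2; the shutdown threshold is min AVC = ¥7 (at Q = 6).
At P = ¥367 ≥ min AVC, set P = MC on the rising branch: Q = 12.
At P = ¥2 < min AVC = ¥7, price no longer covers variable cost at any output, so the firm shuts down: Q = 0.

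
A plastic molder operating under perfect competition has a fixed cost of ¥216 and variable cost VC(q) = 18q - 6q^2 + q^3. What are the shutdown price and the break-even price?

Shutdown price = ¥9; break-even price = ¥54

Shutdown price = min AVC. AVC = 18 - 6q + q^2, with vertex at q = 3 and minimum ¥9.
ATC = 216/q + 18 - 6q + q^2. Setting dATC/dq = −216/q^2 − 6 + 2q = 0 gives q = 6 (since 2·6^3 − 6·6^2 = 216).
min ATC = 216/6 + 18 − 6·6 + 6^2 = ¥54. That is the break-even price.
Between these two prices the firm operates at a loss; above ¥54 it earns a profit.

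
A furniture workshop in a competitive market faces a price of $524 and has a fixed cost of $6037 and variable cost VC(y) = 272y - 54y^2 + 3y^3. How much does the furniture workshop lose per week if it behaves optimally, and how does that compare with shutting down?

AVC = 272 - 54y + 3y^2; min AVC = $29 at y = 9. Since P = $524 ≥ min AVC, the firm produces.
With MC = 272 - 108y + 9y^2, P = MC on the upward-sloping part at y* = 14.
TR = 524·14 = 7336. TC = 6037 + 1456 = 7493. Profit = 7336 − 7493 = -$157.
Shutting down would mean losing the fixed cost of $6037, so operating at a loss of $157 is better by $5880.

Profit = -$157 at y = 14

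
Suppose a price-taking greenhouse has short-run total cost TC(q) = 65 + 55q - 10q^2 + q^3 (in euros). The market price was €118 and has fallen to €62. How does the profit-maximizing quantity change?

MC = 55 - 20q + 3q^2; the shutdown threshold is min AVC = €30 (at q = 5).
At P = €118 ≥ min AVC, set P = MC on the rising branch: q = 9.
At P = €62 ≥ min AVC, set P = MC: q = 7. The firm stays open but cuts output.

Output falls from 9 to 7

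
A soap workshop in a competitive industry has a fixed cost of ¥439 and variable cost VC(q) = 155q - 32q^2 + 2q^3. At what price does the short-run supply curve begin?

¥27 per unit

Short-run supply begins at min AVC. From VC = 155q - 32q^2 + 2q^3, AVC = 155 - 32q + 2q^2.
dAVC/dq = -32 + 4q = 0 gives q = 8. min AVC = 155 - 32·8 + 2·8^2 = 27.
The firm shuts down for any P below ¥27.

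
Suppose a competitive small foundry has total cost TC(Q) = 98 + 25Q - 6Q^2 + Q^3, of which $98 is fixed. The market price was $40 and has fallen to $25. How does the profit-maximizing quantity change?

MC = 25 - 12Q + 3Q^2; the shutdown threshold is min AVC = $16 (at Q = 3).
At P = $40 ≥ min AVC, set P = MC on the rising branch: Q = 5.
At P = $25 ≥ min AVC, set P = MC: Q = 4. The firm stays open but cuts output.

Output falls from 5 to 4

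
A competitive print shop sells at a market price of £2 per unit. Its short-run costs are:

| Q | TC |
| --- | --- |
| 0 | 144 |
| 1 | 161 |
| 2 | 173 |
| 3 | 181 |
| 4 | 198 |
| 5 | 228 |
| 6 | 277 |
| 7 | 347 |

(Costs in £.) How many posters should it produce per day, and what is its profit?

Q = 0 (shut down); profit = -£144

Profit at each row (π = 2Q − TC): Q=0: -144; Q=1: -159; Q=2: -169; Q=3: -175; Q=4: -190; Q=5: -218; Q=6: -265; Q=7: -333.
Profit is highest at Q = 0. Equivalently, the lowest AVC in the table is 37/3 ≈ £12.33 at Q = 3, and P = £2 falls below it — price never covers variable cost, so the firm shuts down and loses only its fixed cost.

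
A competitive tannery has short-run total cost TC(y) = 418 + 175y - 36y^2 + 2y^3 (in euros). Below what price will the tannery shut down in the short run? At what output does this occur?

€13 per unit, at y = 9

The shutdown price is the minimum of AVC. VC = 175y - 36y^2 + 2y^3, so AVC = 175 - 36y + 2y^2.
At the minimum of AVC, MC = AVC. MC = 175 - 72y + 6y^2; setting MC = AVC gives 4y^2 - 36y = 0, so y = 9. min AVC = 13.
For P < €13 the firm produces nothing.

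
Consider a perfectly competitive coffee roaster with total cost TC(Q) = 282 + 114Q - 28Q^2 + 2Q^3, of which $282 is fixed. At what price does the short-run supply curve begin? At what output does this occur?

The shutdown price is the minimum of AVC. VC = 114Q - 28Q^2 + 2Q^3, so AVC = 114 - 28Q + 2Q^2.
At the minimum of AVC, MC = AVC. MC = 114 - 56Q + 6Q^2; setting MC = AVC gives 4Q^2 - 28Q = 0, so Q = 7. min AVC = 16.
So the shutdown price is $16.

$16 per unit, at Q = 7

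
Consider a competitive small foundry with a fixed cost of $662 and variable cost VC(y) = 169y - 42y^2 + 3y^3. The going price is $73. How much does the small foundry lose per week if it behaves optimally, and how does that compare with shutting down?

Profit = -$278 at y = 8

AVC = 169 - 42y + 3y^2; min AVC = $22 at y = 7. Since P = $73 ≥ min AVC, the firm produces.
MC = 169 - 84y + 9y^2. Setting P = MC and taking the root on the rising branch gives y* = 8.
TR = 73·8 = 584. TC = 662 + 200 = 862. Profit = 584 − 862 = -$278.
By producing, the firm covers all variable cost plus $384 of fixed cost; shutting down would lose the full $662.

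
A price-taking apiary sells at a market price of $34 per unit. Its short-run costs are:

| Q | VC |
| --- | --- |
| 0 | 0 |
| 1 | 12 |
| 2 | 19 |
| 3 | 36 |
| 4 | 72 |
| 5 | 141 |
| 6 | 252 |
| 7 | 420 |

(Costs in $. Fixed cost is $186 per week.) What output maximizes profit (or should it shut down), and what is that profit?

Profit at each row (π = 34Q − TC): Q=0: -186; Q=1: -164; Q=2: -137; Q=3: -120; Q=4: -122; Q=5: -157; Q=6: -234; Q=7: -368.
Profit is maximized at Q = 3. AVC there is 36/3 = $12 ≤ P, so producing beats shutting down (which would give -$186).

Q = 3; profit = -$120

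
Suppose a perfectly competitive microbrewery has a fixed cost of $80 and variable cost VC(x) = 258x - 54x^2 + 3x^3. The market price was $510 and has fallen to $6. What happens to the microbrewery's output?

Output falls from 14 to 0 (the firm shuts down)

MC = 258 - 108x + 9x^2; the shutdown threshold is min AVC = $15 (at x = 9).
With P = $510 above the shutdown price, P = MC gives x = 14.
At P = $6 < min AVC = $15, price no longer covers variable cost at any output, so the firm shuts down: x = 0.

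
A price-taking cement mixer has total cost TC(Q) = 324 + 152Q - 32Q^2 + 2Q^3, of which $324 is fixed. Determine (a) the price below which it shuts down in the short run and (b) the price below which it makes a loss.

Shutdown price = $24; break-even price = $62

AVC = 152 - 32Q + 2Q^2; minimized at Q = 8, giving min AVC = $24. That is the shutdown price.
ATC = 324/Q + 152 - 32Q + 2Q^2. Setting dATC/dQ = −324/Q^2 − 32 + 4Q = 0 gives Q = 9 (since 4·9^3 − 32·9^2 = 324).
min ATC = 324/9 + 152 − 32·9 + 2·9^2 = $62. That is the break-even price.
For $24 ≤ P < $62 the firm produces at a loss; below $24 it shuts down.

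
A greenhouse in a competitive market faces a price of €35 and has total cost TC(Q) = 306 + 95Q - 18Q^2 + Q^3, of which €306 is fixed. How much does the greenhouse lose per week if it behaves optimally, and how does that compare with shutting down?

AVC = 95 - 18Q + Q^2 has its minimum €14 at Q = 9; price €35 clears that bar, so the firm operates.
With MC = 95 - 36Q + 3Q^2, P = MC on the upward-sloping part at Q* = 10.
TR = 35·10 = 350. TC = 306 + 150 = 456. Profit = 350 − 456 = -€106.
By producing, the firm covers all variable cost plus €200 of fixed cost; shutting down would lose the full €306.

Profit = -€106 at Q = 10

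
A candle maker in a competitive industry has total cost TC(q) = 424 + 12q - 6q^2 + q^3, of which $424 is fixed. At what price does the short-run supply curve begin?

$3 per unit

The shutdown price is the minimum of AVC. VC = 12q - 6q^2 + q^3, so AVC = 12 - 6q + q^2.
dAVC/dq = -6 + 2q = 0 gives q = 3. min AVC = 12 - 6·3 + 3^2 = 3.
For P < $3 the firm produces nothing.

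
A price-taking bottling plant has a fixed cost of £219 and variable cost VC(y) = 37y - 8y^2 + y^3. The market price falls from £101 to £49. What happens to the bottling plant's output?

Output falls from 8 to 6

AVC = 37 - 8y + y^2, minimized at y = 4 where min AVC = £21. MC = 37 - 16y + 3y^2.
With P = £101 above the shutdown price, P = MC gives y = 8.
At P = £49 ≥ min AVC, set P = MC: y = 6. The firm stays open but cuts output.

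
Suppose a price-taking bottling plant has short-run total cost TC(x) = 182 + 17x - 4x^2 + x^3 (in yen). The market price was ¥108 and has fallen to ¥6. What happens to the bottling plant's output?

MC = 17 - 8x + 3x^2; the shutdown threshold is min AVC = ¥13 (at x = 2).
With P = ¥108 above the shutdown price, P = MC gives x = 7.
At P = ¥6 < min AVC = ¥13, price no longer covers variable cost at any output, so the firm shuts down: x = 0.

Output falls from 7 to 0 (the firm shuts down)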